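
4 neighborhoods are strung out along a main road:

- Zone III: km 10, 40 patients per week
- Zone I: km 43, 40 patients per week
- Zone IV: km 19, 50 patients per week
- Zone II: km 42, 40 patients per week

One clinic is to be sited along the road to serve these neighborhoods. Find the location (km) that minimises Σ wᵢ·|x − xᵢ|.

x = 19

For a sum of weighted absolute distances on a line, the optimum is the weighted median (not the mean). Total weight W = 170; half-weight = 85.
Sort by position and accumulate weight:
  km 10 (Zone III, w=40) → cum 40
  km 19 (Zone IV, w=50) → cum 90  ≥ 85 → median here
  km 42 (Zone II, w=40) → cum 130
  km 43 (Zone I, w=40) → cum 170
Optimal location: km 19.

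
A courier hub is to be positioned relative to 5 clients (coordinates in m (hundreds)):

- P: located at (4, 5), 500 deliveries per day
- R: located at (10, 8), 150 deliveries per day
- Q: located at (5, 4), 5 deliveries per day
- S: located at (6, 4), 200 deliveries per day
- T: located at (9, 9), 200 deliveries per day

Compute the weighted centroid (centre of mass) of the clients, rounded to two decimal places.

The minimiser of Σwᵢ‖p−pᵢ‖² is the weighted centroid p* = (Σwᵢpᵢ)/(Σwᵢ).
Σwᵢ = 1055.
Σwᵢxᵢ = 500·4 + 150·10 + 5·5 + 200·6 + 200·9 = 6525.
Σwᵢyᵢ = 500·5 + 150·8 + 5·4 + 200·4 + 200·9 = 6320.
x* = 6525/1055 = 6.18, y* = 6320/1055 = 5.99.

(6.18, 5.99)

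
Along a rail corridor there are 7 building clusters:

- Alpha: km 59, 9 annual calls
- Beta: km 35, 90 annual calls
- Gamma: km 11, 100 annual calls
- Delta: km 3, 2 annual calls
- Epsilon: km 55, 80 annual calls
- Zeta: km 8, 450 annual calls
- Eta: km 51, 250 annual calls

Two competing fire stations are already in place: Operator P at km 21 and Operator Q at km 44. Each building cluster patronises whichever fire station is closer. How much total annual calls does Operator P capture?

552

The indifferent point is the midpoint (21+44)/2 = 32.5; building clusters left of it (closer to Operator P at 21) go to Operator P, those right go to Operator Q.
  Delta at 3 (w=2) → Operator P
  Zeta at 8 (w=450) → Operator P
  Gamma at 11 (w=100) → Operator P
  Beta at 35 (w=90) → Operator Q
  Eta at 51 (w=250) → Operator Q
  Epsilon at 55 (w=80) → Operator Q
  Alpha at 59 (w=9) → Operator Q
Operator P captures 552; Operator Q captures 429.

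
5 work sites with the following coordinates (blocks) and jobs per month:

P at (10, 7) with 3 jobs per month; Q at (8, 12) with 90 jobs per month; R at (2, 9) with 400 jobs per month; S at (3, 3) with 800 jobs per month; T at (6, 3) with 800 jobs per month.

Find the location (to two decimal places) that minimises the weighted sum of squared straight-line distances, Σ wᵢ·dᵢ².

The minimiser of Σwᵢ‖p−pᵢ‖² is the weighted centroid p* = (Σwᵢpᵢ)/(Σwᵢ).
Σwᵢ = 2093.
Σwᵢxᵢ = 3·10 + 90·8 + 400·2 + 800·3 + 800·6 = 8750.
Σwᵢyᵢ = 3·7 + 90·12 + 400·9 + 800·3 + 800·3 = 9501.
x* = 8750/2093 = 4.18, y* = 9501/2093 = 4.54.

(4.18, 4.54)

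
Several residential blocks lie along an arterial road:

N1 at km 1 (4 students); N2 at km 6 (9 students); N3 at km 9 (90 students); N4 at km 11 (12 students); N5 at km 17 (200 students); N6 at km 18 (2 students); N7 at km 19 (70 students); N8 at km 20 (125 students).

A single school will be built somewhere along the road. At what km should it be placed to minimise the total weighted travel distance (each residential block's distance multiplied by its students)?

x = 17

For a sum of weighted absolute distances on a line, the optimum is the weighted median (not the mean). Total weight W = 512; half-weight = 256.
Sort by position and accumulate weight:
  km 1 (N1, w=4) → cum 4
  km 6 (N2, w=9) → cum 13
  km 9 (N3, w=90) → cum 103
  km 11 (N4, w=12) → cum 115
  km 17 (N5, w=200) → cum 315  ≥ 256 → median here
  km 18 (N6, w=2) → cum 317
  km 19 (N7, w=70) → cum 387
  km 20 (N8, w=125) → cum 512
Optimal location: km 17.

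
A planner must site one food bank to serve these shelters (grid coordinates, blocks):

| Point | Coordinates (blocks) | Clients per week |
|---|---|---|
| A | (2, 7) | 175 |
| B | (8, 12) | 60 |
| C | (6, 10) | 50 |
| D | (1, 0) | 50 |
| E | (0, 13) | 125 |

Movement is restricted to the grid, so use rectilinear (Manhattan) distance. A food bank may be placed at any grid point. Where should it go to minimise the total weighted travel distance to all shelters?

Manhattan distance separates: Σwᵢ(|x−xᵢ|+|y−yᵢ|) = Σwᵢ|x−xᵢ| + Σwᵢ|y−yᵢ|, so x and y are optimised independently as 1-D weighted medians.
Total weight W = 460; half = 230.
x-coordinate, sorted with cumulative weight:
  x=0 (E, w=125) cum 125
  x=1 (D, w=50) cum 175
  x=2 (A, w=175) cum 350  ← median
  x=6 (C, w=50) cum 400
  x=8 (B, w=60) cum 460
⇒ x* = 2
y-coordinate, sorted with cumulative weight:
  y=0 (D, w=50) cum 50
  y=7 (A, w=175) cum 225
  y=10 (C, w=50) cum 275  ← median
  y=12 (B, w=60) cum 335
  y=13 (E, w=125) cum 460
⇒ y* = 10

(2, 10)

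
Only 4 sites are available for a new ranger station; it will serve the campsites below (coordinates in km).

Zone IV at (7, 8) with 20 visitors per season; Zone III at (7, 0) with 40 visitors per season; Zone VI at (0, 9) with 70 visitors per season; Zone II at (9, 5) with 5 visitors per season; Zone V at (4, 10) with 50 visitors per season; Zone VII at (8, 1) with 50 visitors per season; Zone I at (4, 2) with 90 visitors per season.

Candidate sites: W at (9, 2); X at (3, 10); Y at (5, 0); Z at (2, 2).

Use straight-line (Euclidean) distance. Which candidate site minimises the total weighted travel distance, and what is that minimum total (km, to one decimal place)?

Z, total 1815.7 km

Total weighted distance at each candidate:
  W (9, 2): total = 2045.2
  X (3, 10): total = 2071.1
  Y (5, 0): total = 1859.5
  Z (2, 2): total = 1815.7
Minimum is at Z with total 1815.7 km.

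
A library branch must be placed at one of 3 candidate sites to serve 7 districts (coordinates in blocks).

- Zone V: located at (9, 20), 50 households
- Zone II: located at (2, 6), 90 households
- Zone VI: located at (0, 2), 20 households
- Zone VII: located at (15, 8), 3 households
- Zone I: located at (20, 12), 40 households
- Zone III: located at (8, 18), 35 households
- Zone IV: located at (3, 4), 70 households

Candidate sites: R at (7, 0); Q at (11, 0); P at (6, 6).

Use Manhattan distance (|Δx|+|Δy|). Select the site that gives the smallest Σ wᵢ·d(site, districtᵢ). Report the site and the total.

P, total 3083 blocks

Total weighted distance at each candidate:
  R (7, 0): total = 4543
  Q (11, 0): total = 5161
  P (6, 6): total = 3083
Minimum is at P with total 3083 blocks.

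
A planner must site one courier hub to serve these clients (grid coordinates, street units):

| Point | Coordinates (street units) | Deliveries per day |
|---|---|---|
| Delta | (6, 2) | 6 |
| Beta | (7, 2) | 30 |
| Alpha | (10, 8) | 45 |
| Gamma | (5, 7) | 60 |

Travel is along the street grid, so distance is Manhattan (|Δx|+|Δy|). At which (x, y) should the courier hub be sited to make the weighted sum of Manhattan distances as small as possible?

(7, 7)

Manhattan distance separates: Σwᵢ(|x−xᵢ|+|y−yᵢ|) = Σwᵢ|x−xᵢ| + Σwᵢ|y−yᵢ|, so x and y are optimised independently as 1-D weighted medians.
Total weight W = 141; half = 70.5.
x-coordinate, sorted with cumulative weight:
  x=5 (Gamma, w=60) cum 60
  x=6 (Delta, w=6) cum 66
  x=7 (Beta, w=30) cum 96  ← median
  x=10 (Alpha, w=45) cum 141
⇒ x* = 7
y-coordinate, sorted with cumulative weight:
  y=2 (Delta, w=6) cum 6
  y=2 (Beta, w=30) cum 36
  y=7 (Gamma, w=60) cum 96  ← median
  y=8 (Alpha, w=45) cum 141
⇒ y* = 7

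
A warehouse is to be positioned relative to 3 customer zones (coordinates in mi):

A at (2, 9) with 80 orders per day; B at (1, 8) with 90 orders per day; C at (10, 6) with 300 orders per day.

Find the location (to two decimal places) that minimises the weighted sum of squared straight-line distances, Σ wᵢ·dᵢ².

The minimiser of Σwᵢ‖p−pᵢ‖² is the weighted centroid p* = (Σwᵢpᵢ)/(Σwᵢ).
Σwᵢ = 470.
Σwᵢxᵢ = 80·2 + 90·1 + 300·10 = 3250.
Σwᵢyᵢ = 80·9 + 90·8 + 300·6 = 3240.
x* = 3250/470 = 6.91, y* = 3240/470 = 6.89.

(6.91, 6.89)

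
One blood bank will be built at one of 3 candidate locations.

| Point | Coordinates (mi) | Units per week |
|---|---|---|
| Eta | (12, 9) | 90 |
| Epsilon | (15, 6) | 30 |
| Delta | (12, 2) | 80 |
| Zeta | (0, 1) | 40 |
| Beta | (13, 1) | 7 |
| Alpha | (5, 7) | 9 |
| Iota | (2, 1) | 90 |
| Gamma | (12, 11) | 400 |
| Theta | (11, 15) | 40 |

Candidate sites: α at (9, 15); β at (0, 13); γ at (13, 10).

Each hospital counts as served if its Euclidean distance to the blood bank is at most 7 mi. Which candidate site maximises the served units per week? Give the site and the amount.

Coverage radius r = 7 mi; a point is covered iff (Δx)²+(Δy)² ≤ 7² = 49.
  α (9, 15): covers {Eta, Gamma, Theta} → 530
  β (0, 13): covers {none} → 0
  γ (13, 10): covers {Eta, Epsilon, Gamma, Theta} → 560
Maximum coverage at γ: 560 units per week.

γ, covering 560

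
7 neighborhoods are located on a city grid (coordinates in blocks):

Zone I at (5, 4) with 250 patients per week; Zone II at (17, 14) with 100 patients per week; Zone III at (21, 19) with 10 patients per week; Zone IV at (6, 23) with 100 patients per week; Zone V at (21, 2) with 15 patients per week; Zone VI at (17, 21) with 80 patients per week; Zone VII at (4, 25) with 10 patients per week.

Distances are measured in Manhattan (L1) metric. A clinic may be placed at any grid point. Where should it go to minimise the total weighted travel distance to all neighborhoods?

(6, 14)

Manhattan distance separates: Σwᵢ(|x−xᵢ|+|y−yᵢ|) = Σwᵢ|x−xᵢ| + Σwᵢ|y−yᵢ|, so x and y are optimised independently as 1-D weighted medians.
Total weight W = 565; half = 282.5.
x-coordinate, sorted with cumulative weight:
  x=4 (Zone VII, w=10) cum 10
  x=5 (Zone I, w=250) cum 260
  x=6 (Zone IV, w=100) cum 360  ← median
  x=17 (Zone II, w=100) cum 460
  x=17 (Zone VI, w=80) cum 540
  x=21 (Zone III, w=10) cum 550
  x=21 (Zone V, w=15) cum 565
⇒ x* = 6
y-coordinate, sorted with cumulative weight:
  y=2 (Zone V, w=15) cum 15
  y=4 (Zone I, w=250) cum 265
  y=14 (Zone II, w=100) cum 365  ← median
  y=19 (Zone III, w=10) cum 375
  y=21 (Zone VI, w=80) cum 455
  y=23 (Zone IV, w=100) cum 555
  y=25 (Zone VII, w=10) cum 565
⇒ y* = 14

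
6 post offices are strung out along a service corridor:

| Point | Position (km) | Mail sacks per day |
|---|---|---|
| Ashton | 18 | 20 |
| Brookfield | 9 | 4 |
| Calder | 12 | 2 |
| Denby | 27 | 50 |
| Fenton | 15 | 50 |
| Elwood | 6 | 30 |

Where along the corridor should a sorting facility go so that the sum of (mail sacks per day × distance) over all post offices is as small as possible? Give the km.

x = 15

For a sum of weighted absolute distances on a line, the optimum is the weighted median (not the mean). Total weight W = 156; half-weight = 78.
Sort by position and accumulate weight:
  km 6 (Elwood, w=30) → cum 30
  km 9 (Brookfield, w=4) → cum 34
  km 12 (Calder, w=2) → cum 36
  km 15 (Fenton, w=50) → cum 86  ≥ 78 → median here
  km 18 (Ashton, w=20) → cum 106
  km 27 (Denby, w=50) → cum 156
Optimal location: km 15.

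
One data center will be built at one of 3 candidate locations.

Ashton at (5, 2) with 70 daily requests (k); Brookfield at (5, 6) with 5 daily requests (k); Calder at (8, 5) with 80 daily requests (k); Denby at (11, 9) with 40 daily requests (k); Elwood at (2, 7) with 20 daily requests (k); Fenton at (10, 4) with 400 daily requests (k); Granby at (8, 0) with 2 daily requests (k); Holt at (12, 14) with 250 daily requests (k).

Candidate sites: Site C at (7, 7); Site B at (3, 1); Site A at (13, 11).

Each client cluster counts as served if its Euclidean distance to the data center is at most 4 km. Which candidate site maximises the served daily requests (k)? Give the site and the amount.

Coverage radius r = 4 km; a point is covered iff (Δx)²+(Δy)² ≤ 4² = 16.
  Site C (7, 7): covers {Brookfield, Calder} → 85
  Site B (3, 1): covers {Ashton} → 70
  Site A (13, 11): covers {Denby, Holt} → 290
Maximum coverage at Site A: 290 daily requests (k).

Site A, covering 290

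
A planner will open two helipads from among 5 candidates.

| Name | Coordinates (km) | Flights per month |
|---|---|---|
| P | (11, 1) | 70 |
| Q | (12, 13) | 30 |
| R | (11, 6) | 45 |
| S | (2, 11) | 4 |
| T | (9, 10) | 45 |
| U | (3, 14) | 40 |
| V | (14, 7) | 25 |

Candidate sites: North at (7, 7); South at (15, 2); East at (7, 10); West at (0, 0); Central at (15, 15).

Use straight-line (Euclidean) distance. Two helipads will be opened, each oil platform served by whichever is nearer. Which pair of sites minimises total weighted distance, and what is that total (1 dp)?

Evaluate every pair (each demand assigned to the nearer of the two):
  {South, East}: total = 1182.3
  {North, South}: total = 1346.3
  {North, East}: total = 1376.9
  {North, Central}: total = 1483.8
  {East, Central}: total = 1579.2
  {North, West}: total = 1610.0
  {East, West}: total = 1646.0
  {South, Central}: total = 1666.3
  {South, West}: total = 2080.1
  {West, Central}: total = 2403.9
Best pair: {South, East} with total 1182.3.

{South, East}, total 1182.3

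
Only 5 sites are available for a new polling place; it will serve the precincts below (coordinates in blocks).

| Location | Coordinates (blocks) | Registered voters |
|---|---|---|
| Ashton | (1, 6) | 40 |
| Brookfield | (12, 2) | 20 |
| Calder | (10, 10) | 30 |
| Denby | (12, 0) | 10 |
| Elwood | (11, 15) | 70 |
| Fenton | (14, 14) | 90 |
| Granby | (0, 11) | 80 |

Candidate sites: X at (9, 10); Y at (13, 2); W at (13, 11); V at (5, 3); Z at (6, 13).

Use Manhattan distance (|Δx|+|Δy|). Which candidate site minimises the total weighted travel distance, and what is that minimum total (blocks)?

W, total 2940 blocks

Total weighted distance at each candidate:
  X (9, 10): total = 2960
  Y (13, 2): total = 5000
  W (13, 11): total = 2940
  V (5, 3): total = 5000
  Z (6, 13): total = 3160
Minimum is at W with total 2940 blocks.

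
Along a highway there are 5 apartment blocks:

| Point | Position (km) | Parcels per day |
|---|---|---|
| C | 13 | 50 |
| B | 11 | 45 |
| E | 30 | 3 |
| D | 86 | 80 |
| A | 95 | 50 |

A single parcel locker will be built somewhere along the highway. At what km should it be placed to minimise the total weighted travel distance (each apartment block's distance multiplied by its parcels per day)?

x = 86

For a sum of weighted absolute distances on a line, the optimum is the weighted median (not the mean). Total weight W = 228; half-weight = 114.
Sort by position and accumulate weight:
  km 11 (B, w=45) → cum 45
  km 13 (C, w=50) → cum 95
  km 30 (E, w=3) → cum 98
  km 86 (D, w=80) → cum 178  ≥ 114 → median here
  km 95 (A, w=50) → cum 228
Optimal location: km 86.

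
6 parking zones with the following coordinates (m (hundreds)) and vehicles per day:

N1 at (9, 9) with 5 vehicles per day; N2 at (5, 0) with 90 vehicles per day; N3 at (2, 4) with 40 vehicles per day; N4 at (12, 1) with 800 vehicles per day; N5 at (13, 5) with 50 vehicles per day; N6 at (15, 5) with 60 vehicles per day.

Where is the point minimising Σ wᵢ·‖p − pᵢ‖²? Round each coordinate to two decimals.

(11.22, 1.49)

The minimiser of Σwᵢ‖p−pᵢ‖² is the weighted centroid p* = (Σwᵢpᵢ)/(Σwᵢ).
Σwᵢ = 1045.
Σwᵢxᵢ = 5·9 + 90·5 + 40·2 + 800·12 + 50·13 + 60·15 = 11725.
Σwᵢyᵢ = 5·9 + 90·0 + 40·4 + 800·1 + 50·5 + 60·5 = 1555.
x* = 11725/1045 = 11.22, y* = 1555/1045 = 1.49.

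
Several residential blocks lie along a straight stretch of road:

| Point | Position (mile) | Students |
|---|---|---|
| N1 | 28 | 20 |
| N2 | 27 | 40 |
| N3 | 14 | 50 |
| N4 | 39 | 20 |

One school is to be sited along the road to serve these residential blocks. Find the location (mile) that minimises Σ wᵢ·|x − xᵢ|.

x = 27

For a sum of weighted absolute distances on a line, the optimum is the weighted median (not the mean). Total weight W = 130; half-weight = 65.
Sort by position and accumulate weight:
  mile 14 (N3, w=50) → cum 50
  mile 27 (N2, w=40) → cum 90  ≥ 65 → median here
  mile 28 (N1, w=20) → cum 110
  mile 39 (N4, w=20) → cum 130
Optimal location: mile 27.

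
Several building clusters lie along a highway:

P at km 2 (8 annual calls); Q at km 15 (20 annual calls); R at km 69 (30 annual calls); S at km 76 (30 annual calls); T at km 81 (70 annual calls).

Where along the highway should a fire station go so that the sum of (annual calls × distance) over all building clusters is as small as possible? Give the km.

x = 76

For a sum of weighted absolute distances on a line, the optimum is the weighted median (not the mean). Total weight W = 158; half-weight = 79.
Sort by position and accumulate weight:
  km 2 (P, w=8) → cum 8
  km 15 (Q, w=20) → cum 28
  km 69 (R, w=30) → cum 58
  km 76 (S, w=30) → cum 88  ≥ 79 → median here
  km 81 (T, w=70) → cum 158
Optimal location: km 76.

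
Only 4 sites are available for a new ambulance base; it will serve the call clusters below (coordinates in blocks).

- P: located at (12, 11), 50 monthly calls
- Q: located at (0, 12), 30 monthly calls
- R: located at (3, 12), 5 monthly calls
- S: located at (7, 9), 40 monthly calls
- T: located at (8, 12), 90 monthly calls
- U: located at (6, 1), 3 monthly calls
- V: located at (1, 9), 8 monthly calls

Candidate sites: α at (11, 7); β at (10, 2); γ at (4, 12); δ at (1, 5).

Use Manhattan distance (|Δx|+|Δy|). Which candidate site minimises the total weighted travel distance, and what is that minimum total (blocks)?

γ, total 1262 blocks

Total weighted distance at each candidate:
  α (11, 7): total = 1884
  β (10, 2): total = 2858
  γ (4, 12): total = 1262
  δ (1, 5): total = 2854
Minimum is at γ with total 1262 blocks.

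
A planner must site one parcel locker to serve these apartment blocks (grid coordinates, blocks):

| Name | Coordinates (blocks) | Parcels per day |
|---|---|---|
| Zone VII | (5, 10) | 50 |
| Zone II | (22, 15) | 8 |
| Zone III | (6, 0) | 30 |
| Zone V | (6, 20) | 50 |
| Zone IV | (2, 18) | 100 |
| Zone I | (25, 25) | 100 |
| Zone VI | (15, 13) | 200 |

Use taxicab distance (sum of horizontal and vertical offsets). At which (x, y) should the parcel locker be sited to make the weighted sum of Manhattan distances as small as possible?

(15, 13)

Manhattan distance separates: Σwᵢ(|x−xᵢ|+|y−yᵢ|) = Σwᵢ|x−xᵢ| + Σwᵢ|y−yᵢ|, so x and y are optimised independently as 1-D weighted medians.
Total weight W = 538; half = 269.
x-coordinate, sorted with cumulative weight:
  x=2 (Zone IV, w=100) cum 100
  x=5 (Zone VII, w=50) cum 150
  x=6 (Zone III, w=30) cum 180
  x=6 (Zone V, w=50) cum 230
  x=15 (Zone VI, w=200) cum 430  ← median
  x=22 (Zone II, w=8) cum 438
  x=25 (Zone I, w=100) cum 538
⇒ x* = 15
y-coordinate, sorted with cumulative weight:
  y=0 (Zone III, w=30) cum 30
  y=10 (Zone VII, w=50) cum 80
  y=13 (Zone VI, w=200) cum 280  ← median
  y=15 (Zone II, w=8) cum 288
  y=18 (Zone IV, w=100) cum 388
  y=20 (Zone V, w=50) cum 438
  y=25 (Zone I, w=100) cum 538
⇒ y* = 13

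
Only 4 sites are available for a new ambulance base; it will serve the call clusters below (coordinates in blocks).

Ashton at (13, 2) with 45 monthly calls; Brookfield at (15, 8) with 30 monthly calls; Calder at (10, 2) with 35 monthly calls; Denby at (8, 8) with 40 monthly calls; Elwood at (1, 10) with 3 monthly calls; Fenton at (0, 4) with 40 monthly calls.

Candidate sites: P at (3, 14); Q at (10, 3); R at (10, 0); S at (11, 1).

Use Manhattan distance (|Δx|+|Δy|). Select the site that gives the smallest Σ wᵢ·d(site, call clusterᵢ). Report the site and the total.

Q, total 1283 blocks

Total weighted distance at each candidate:
  P (3, 14): total = 3173
  Q (10, 3): total = 1283
  R (10, 0): total = 1702
  S (11, 1): total = 1552
Minimum is at Q with total 1283 blocks.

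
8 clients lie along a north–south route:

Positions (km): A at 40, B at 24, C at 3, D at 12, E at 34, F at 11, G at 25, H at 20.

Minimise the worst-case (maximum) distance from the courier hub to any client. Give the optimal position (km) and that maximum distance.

location 21.5, max distance 18.5

The 1-center on a line is the midpoint of the two extreme points: leftmost at 3, rightmost at 40.
Optimal location = (3 + 40)/2 = 21.5; maximum distance = (40 − 3)/2 = 18.5.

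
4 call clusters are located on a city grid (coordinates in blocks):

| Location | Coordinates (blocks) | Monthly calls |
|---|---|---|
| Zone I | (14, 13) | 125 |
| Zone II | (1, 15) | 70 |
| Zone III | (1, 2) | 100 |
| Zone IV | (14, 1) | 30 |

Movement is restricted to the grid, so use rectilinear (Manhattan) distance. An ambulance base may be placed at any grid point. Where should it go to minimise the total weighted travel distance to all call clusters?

(1, 13)

Manhattan distance separates: Σwᵢ(|x−xᵢ|+|y−yᵢ|) = Σwᵢ|x−xᵢ| + Σwᵢ|y−yᵢ|, so x and y are optimised independently as 1-D weighted medians.
Total weight W = 325; half = 162.5.
x-coordinate, sorted with cumulative weight:
  x=1 (Zone II, w=70) cum 70
  x=1 (Zone III, w=100) cum 170  ← median
  x=14 (Zone I, w=125) cum 295
  x=14 (Zone IV, w=30) cum 325
⇒ x* = 1
y-coordinate, sorted with cumulative weight:
  y=1 (Zone IV, w=30) cum 30
  y=2 (Zone III, w=100) cum 130
  y=13 (Zone I, w=125) cum 255  ← median
  y=15 (Zone II, w=70) cum 325
⇒ y* = 13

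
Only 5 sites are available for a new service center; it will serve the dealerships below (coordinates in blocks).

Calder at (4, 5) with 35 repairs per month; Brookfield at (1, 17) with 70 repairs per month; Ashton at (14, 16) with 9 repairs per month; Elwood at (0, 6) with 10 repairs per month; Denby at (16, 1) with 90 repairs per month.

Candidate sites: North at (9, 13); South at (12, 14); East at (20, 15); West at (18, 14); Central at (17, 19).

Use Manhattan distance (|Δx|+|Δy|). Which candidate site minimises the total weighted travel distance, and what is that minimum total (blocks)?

North, total 3237 blocks

Total weighted distance at each candidate:
  North (9, 13): total = 3237
  South (12, 14): total = 3341
  East (20, 15): total = 4353
  West (18, 14): total = 3869
  Central (17, 19): total = 4269
Minimum is at North with total 3237 blocks.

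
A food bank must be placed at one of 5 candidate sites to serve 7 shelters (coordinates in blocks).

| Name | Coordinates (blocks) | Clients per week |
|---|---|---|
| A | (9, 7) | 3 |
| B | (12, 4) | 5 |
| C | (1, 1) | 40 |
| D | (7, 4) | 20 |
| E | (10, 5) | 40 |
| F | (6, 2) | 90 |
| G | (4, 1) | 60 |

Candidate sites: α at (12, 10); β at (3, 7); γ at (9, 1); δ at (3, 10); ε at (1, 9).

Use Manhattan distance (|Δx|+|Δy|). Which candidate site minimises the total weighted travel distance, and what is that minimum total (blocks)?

γ, total 1328 blocks

Total weighted distance at each candidate:
  α (12, 10): total = 3628
  β (3, 7): total = 2038
  γ (9, 1): total = 1328
  δ (3, 10): total = 2812
  ε (1, 9): total = 2910
Minimum is at γ with total 1328 blocks.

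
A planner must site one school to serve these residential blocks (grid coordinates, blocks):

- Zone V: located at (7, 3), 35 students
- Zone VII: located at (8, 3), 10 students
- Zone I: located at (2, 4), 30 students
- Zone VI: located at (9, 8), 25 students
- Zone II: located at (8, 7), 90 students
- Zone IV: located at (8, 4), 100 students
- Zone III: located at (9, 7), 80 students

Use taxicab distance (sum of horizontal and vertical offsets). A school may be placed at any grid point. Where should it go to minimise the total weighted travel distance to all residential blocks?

(8, 7)

Manhattan distance separates: Σwᵢ(|x−xᵢ|+|y−yᵢ|) = Σwᵢ|x−xᵢ| + Σwᵢ|y−yᵢ|, so x and y are optimised independently as 1-D weighted medians.
Total weight W = 370; half = 185.
x-coordinate, sorted with cumulative weight:
  x=2 (Zone I, w=30) cum 30
  x=7 (Zone V, w=35) cum 65
  x=8 (Zone VII, w=10) cum 75
  x=8 (Zone II, w=90) cum 165
  x=8 (Zone IV, w=100) cum 265  ← median
  x=9 (Zone VI, w=25) cum 290
  x=9 (Zone III, w=80) cum 370
⇒ x* = 8
y-coordinate, sorted with cumulative weight:
  y=3 (Zone V, w=35) cum 35
  y=3 (Zone VII, w=10) cum 45
  y=4 (Zone I, w=30) cum 75
  y=4 (Zone IV, w=100) cum 175
  y=7 (Zone II, w=90) cum 265  ← median
  y=7 (Zone III, w=80) cum 345
  y=8 (Zone VI, w=25) cum 370
⇒ y* = 7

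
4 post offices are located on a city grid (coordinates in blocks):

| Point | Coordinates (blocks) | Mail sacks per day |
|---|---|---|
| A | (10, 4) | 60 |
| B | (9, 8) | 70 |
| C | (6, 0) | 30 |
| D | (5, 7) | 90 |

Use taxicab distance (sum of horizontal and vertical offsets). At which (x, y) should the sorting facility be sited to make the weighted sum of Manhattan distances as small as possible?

(9, 7)

Manhattan distance separates: Σwᵢ(|x−xᵢ|+|y−yᵢ|) = Σwᵢ|x−xᵢ| + Σwᵢ|y−yᵢ|, so x and y are optimised independently as 1-D weighted medians.
Total weight W = 250; half = 125.
x-coordinate, sorted with cumulative weight:
  x=5 (D, w=90) cum 90
  x=6 (C, w=30) cum 120
  x=9 (B, w=70) cum 190  ← median
  x=10 (A, w=60) cum 250
⇒ x* = 9
y-coordinate, sorted with cumulative weight:
  y=0 (C, w=30) cum 30
  y=4 (A, w=60) cum 90
  y=7 (D, w=90) cum 180  ← median
  y=8 (B, w=70) cum 250
⇒ y* = 7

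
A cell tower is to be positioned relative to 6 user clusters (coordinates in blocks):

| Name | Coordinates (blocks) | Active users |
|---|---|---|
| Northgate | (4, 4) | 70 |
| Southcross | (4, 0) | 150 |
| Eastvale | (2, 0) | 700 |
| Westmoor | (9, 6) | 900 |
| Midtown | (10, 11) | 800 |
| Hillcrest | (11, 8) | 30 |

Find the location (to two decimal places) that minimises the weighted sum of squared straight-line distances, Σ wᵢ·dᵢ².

The minimiser of Σwᵢ‖p−pᵢ‖² is the weighted centroid p* = (Σwᵢpᵢ)/(Σwᵢ).
Σwᵢ = 2650.
Σwᵢxᵢ = 70·4 + 150·4 + 700·2 + 900·9 + 800·10 + 30·11 = 18710.
Σwᵢyᵢ = 70·4 + 150·0 + 700·0 + 900·6 + 800·11 + 30·8 = 14720.
x* = 18710/2650 = 7.06, y* = 14720/2650 = 5.55.

(7.06, 5.55)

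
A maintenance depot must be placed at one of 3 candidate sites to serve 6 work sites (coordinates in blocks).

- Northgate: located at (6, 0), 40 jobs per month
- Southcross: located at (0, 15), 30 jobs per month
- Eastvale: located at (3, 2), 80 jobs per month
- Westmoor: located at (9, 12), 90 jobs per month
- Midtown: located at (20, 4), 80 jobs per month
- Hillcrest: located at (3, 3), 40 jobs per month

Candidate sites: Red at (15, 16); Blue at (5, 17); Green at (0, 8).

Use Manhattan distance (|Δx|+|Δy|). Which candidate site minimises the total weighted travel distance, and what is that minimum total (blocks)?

Total weighted distance at each candidate:
  Red (15, 16): total = 6820
  Blue (5, 17): total = 5980
  Green (0, 8): total = 4900
Minimum is at Green with total 4900 blocks.

Green, total 4900 blocks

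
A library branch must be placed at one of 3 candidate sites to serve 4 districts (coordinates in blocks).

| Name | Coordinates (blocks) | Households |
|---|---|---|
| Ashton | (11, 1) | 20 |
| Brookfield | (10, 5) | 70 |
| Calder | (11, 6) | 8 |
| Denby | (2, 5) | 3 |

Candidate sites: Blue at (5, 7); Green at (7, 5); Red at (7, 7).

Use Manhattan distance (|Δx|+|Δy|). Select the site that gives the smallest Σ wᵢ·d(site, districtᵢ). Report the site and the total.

Green, total 425 blocks

Total weighted distance at each candidate:
  Blue (5, 7): total = 801
  Green (7, 5): total = 425
  Red (7, 7): total = 611
Minimum is at Green with total 425 blocks.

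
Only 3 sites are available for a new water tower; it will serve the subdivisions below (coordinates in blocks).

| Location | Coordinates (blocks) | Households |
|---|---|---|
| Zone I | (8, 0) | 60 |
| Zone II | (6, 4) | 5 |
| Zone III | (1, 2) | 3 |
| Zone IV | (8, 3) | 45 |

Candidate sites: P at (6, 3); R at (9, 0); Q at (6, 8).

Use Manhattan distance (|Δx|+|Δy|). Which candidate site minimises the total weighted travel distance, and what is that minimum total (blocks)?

R, total 305 blocks

Total weighted distance at each candidate:
  P (6, 3): total = 413
  R (9, 0): total = 305
  Q (6, 8): total = 968
Minimum is at R with total 305 blocks.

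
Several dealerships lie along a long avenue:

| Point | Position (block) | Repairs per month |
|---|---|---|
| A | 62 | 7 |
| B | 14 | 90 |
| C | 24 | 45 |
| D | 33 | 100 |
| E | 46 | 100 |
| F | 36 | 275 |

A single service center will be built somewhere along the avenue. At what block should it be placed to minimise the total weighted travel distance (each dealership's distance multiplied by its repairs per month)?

x = 36

For a sum of weighted absolute distances on a line, the optimum is the weighted median (not the mean). Total weight W = 617; half-weight = 308.5.
Sort by position and accumulate weight:
  block 14 (B, w=90) → cum 90
  block 24 (C, w=45) → cum 135
  block 33 (D, w=100) → cum 235
  block 36 (F, w=275) → cum 510  ≥ 308.5 → median here
  block 46 (E, w=100) → cum 610
  block 62 (A, w=7) → cum 617
Optimal location: block 36.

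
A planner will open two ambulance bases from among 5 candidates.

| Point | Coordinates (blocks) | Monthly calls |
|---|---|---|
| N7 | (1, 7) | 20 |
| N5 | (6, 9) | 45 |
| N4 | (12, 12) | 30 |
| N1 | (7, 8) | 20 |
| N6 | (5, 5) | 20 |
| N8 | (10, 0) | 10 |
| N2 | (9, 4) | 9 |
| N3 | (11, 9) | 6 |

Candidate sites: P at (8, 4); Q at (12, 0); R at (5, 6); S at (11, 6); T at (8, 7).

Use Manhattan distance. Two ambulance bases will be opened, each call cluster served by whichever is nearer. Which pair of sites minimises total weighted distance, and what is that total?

{R, S}, total 714

Evaluate every pair (each demand assigned to the nearer of the two):
  {R, S}: total = 714
  {R, T}: total = 766
  {S, T}: total = 794
  {P, T}: total = 809
  {Q, T}: total = 816
  {P, R}: total = 857
  {Q, R}: total = 868
  {P, S}: total = 992
  {Q, S}: total = 1124
  {P, Q}: total = 1132
Best pair: {R, S} with total 714.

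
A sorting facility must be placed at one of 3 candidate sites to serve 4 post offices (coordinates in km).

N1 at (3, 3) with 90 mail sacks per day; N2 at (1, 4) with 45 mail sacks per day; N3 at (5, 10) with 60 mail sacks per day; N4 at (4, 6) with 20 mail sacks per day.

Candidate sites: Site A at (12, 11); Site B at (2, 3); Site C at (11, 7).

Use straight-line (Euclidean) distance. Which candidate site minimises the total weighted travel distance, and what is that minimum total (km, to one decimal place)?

Total weighted distance at each candidate:
  Site A (12, 11): total = 2283.4
  Site B (2, 3): total = 682.7
  Site C (11, 7): total = 1818.7
Minimum is at Site B with total 682.7 km.

Site B, total 682.7 km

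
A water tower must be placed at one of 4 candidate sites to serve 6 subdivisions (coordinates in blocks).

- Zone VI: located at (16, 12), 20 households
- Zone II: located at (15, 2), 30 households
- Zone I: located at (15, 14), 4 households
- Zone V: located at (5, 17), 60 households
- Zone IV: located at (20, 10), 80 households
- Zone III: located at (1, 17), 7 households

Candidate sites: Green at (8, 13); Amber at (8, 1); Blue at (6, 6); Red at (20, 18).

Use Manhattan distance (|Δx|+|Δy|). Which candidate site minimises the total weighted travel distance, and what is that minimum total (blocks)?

Green, total 2449 blocks

Total weighted distance at each candidate:
  Green (8, 13): total = 2449
  Amber (8, 1): total = 3681
  Blue (6, 6): total = 3050
  Red (20, 18): total = 2606
Minimum is at Green with total 2449 blocks.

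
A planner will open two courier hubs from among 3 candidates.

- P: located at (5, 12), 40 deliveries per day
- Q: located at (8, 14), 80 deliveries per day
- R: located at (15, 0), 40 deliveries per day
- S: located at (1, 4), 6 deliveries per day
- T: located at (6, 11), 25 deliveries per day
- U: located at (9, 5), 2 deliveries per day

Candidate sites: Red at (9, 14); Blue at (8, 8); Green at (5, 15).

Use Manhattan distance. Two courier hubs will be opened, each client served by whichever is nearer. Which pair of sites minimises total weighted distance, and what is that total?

Evaluate every pair (each demand assigned to the nearer of the two):
  {Red, Blue}: total = 1119
  {Red, Green}: total = 1233
  {Blue, Green}: total = 1239
Best pair: {Red, Blue} with total 1119.

{Red, Blue}, total 1119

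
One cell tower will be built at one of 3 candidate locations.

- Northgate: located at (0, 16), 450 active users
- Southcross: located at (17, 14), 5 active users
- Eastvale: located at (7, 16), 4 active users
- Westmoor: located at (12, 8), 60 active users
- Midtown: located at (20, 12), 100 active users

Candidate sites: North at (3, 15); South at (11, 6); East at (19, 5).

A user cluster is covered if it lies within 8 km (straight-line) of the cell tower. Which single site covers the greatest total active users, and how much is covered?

Coverage radius r = 8 km; a point is covered iff (Δx)²+(Δy)² ≤ 8² = 64.
  North (3, 15): covers {Northgate, Eastvale} → 454
  South (11, 6): covers {Westmoor} → 60
  East (19, 5): covers {Westmoor, Midtown} → 160
Maximum coverage at North: 454 active users.

North, covering 454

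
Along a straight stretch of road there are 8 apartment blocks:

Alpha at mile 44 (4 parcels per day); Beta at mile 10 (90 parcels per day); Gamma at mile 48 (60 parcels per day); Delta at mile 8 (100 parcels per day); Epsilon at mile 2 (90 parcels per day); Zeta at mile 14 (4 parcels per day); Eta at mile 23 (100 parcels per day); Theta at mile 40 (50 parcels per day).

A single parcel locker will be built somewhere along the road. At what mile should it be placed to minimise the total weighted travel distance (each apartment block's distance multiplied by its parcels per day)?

For a sum of weighted absolute distances on a line, the optimum is the weighted median (not the mean). Total weight W = 498; half-weight = 249.
Sort by position and accumulate weight:
  mile 2 (Epsilon, w=90) → cum 90
  mile 8 (Delta, w=100) → cum 190
  mile 10 (Beta, w=90) → cum 280  ≥ 249 → median here
  mile 14 (Zeta, w=4) → cum 284
  mile 23 (Eta, w=100) → cum 384
  mile 40 (Theta, w=50) → cum 434
  mile 44 (Alpha, w=4) → cum 438
  mile 48 (Gamma, w=60) → cum 498
Optimal location: mile 10.

x = 10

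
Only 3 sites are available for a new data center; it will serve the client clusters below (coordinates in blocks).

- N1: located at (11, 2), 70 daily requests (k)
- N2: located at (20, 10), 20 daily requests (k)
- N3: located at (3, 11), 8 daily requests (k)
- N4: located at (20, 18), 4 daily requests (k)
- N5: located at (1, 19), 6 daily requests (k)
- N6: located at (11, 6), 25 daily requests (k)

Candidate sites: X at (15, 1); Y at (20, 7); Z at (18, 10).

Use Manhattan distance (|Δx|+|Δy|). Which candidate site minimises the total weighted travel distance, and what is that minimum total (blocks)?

Total weighted distance at each candidate:
  X (15, 1): total = 1311
  Y (20, 7): total = 1688
  Z (18, 10): total = 1689
Minimum is at X with total 1311 blocks.

X, total 1311 blocks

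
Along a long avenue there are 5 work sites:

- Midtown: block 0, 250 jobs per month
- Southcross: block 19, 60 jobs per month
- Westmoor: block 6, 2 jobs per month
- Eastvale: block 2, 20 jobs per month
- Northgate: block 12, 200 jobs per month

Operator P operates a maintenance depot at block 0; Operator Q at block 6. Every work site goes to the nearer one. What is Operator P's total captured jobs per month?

270

The indifferent point is the midpoint (0+6)/2 = 3; work sites left of it (closer to Operator P at 0) go to Operator P, those right go to Operator Q.
  Midtown at 0 (w=250) → Operator P
  Eastvale at 2 (w=20) → Operator P
  Westmoor at 6 (w=2) → Operator Q
  Northgate at 12 (w=200) → Operator Q
  Southcross at 19 (w=60) → Operator Q
Operator P captures 270; Operator Q captures 262.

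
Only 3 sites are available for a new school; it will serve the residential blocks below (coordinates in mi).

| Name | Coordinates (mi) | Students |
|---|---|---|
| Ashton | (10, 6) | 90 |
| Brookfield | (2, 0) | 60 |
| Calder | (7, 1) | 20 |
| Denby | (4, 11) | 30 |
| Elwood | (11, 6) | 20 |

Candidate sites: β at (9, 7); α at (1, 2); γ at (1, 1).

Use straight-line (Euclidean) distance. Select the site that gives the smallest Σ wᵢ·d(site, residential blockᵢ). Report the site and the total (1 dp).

β, total 1084.6 mi

Total weighted distance at each candidate:
  β (9, 7): total = 1084.6
  α (1, 2): total = 1642.2
  γ (1, 1): total = 1668.3
Minimum is at β with total 1084.6 mi.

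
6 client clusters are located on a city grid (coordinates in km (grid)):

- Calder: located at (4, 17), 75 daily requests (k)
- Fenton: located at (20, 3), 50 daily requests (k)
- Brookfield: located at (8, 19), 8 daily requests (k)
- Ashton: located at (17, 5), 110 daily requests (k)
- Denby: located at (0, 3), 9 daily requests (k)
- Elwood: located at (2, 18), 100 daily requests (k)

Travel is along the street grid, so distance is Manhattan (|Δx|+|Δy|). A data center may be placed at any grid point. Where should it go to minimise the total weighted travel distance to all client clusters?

Manhattan distance separates: Σwᵢ(|x−xᵢ|+|y−yᵢ|) = Σwᵢ|x−xᵢ| + Σwᵢ|y−yᵢ|, so x and y are optimised independently as 1-D weighted medians.
Total weight W = 352; half = 176.
x-coordinate, sorted with cumulative weight:
  x=0 (Denby, w=9) cum 9
  x=2 (Elwood, w=100) cum 109
  x=4 (Calder, w=75) cum 184  ← median
  x=8 (Brookfield, w=8) cum 192
  x=17 (Ashton, w=110) cum 302
  x=20 (Fenton, w=50) cum 352
⇒ x* = 4
y-coordinate, sorted with cumulative weight:
  y=3 (Fenton, w=50) cum 50
  y=3 (Denby, w=9) cum 59
  y=5 (Ashton, w=110) cum 169
  y=17 (Calder, w=75) cum 244  ← median
  y=18 (Elwood, w=100) cum 344
  y=19 (Brookfield, w=8) cum 352
⇒ y* = 17

(4, 17)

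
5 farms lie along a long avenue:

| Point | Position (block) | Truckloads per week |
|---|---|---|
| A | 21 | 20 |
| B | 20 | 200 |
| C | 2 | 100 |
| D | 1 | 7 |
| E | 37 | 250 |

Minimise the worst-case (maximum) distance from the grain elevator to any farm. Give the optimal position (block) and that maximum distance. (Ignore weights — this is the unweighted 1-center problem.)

The 1-center on a line is the midpoint of the two extreme points: leftmost at 1, rightmost at 37.
Optimal location = (1 + 37)/2 = 19; maximum distance = (37 − 1)/2 = 18.

location 19, max distance 18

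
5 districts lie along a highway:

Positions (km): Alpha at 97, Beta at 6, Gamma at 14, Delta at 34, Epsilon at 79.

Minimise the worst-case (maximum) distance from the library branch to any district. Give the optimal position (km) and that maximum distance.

location 51.5, max distance 45.5

The 1-center on a line is the midpoint of the two extreme points: leftmost at 6, rightmost at 97.
Optimal location = (6 + 97)/2 = 51.5; maximum distance = (97 − 6)/2 = 45.5.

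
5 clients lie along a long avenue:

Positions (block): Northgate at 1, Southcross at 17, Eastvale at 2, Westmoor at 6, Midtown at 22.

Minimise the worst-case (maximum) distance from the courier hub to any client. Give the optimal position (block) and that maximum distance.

The 1-center on a line is the midpoint of the two extreme points: leftmost at 1, rightmost at 22.
Optimal location = (1 + 22)/2 = 11.5; maximum distance = (22 − 1)/2 = 10.5.

location 11.5, max distance 10.5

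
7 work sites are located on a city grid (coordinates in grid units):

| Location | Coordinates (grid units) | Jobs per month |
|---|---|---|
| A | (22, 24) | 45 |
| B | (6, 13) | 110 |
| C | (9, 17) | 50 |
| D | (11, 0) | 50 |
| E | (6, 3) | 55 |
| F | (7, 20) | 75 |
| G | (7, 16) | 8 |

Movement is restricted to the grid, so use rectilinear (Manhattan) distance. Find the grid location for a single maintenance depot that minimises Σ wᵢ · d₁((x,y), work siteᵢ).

Manhattan distance separates: Σwᵢ(|x−xᵢ|+|y−yᵢ|) = Σwᵢ|x−xᵢ| + Σwᵢ|y−yᵢ|, so x and y are optimised independently as 1-D weighted medians.
Total weight W = 393; half = 196.5.
x-coordinate, sorted with cumulative weight:
  x=6 (B, w=110) cum 110
  x=6 (E, w=55) cum 165
  x=7 (F, w=75) cum 240  ← median
  x=7 (G, w=8) cum 248
  x=9 (C, w=50) cum 298
  x=11 (D, w=50) cum 348
  x=22 (A, w=45) cum 393
⇒ x* = 7
y-coordinate, sorted with cumulative weight:
  y=0 (D, w=50) cum 50
  y=3 (E, w=55) cum 105
  y=13 (B, w=110) cum 215  ← median
  y=16 (G, w=8) cum 223
  y=17 (C, w=50) cum 273
  y=20 (F, w=75) cum 348
  y=24 (A, w=45) cum 393
⇒ y* = 13

(7, 13)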